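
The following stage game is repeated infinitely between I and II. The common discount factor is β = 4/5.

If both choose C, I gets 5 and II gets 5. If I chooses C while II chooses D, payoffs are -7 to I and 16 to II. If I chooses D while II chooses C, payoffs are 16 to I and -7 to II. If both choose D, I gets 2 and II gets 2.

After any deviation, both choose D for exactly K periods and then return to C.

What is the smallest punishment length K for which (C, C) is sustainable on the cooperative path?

12

IC: β(1−β^K)/(1−β) ≥ (16−5)/(5−2) = 11/3.
With β = 4/5: need 1 − β^K ≥ 11/3·(1−4/5)/(4/5), i.e. β^K ≤ 0.0833.
Since (4/5)^11 = 0.0859 and (4/5)^12 = 0.0687, the smallest such K is 12.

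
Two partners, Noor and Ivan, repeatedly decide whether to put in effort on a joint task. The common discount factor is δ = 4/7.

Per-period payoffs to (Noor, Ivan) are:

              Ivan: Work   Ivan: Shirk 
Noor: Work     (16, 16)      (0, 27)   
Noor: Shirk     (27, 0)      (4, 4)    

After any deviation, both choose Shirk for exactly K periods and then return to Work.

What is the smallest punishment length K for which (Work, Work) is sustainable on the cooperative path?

3

No profitable deviation requires (16−4)(δ+…+δ^K) ≥ 27−16, i.e. δ+…+δ^K ≥ 11/12 ≈ 0.9167.
With δ = 4/7, the partial sums are K=1: 0.5714, K=2: 0.8980, K=3: 1.0845.
K = 3 is the first length at which the sum reaches 0.9167.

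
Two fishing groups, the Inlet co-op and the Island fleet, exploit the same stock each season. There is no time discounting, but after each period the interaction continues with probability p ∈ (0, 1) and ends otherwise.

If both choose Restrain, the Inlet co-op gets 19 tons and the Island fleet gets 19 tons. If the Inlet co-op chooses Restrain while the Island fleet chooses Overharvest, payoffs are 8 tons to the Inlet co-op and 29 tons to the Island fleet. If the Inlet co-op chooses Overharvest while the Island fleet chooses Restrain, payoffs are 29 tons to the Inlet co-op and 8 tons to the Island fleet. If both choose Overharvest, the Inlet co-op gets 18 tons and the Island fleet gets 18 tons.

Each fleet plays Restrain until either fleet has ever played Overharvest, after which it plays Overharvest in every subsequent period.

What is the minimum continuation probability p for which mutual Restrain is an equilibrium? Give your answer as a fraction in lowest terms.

With no time discounting, the continuation probability p plays the role of the discount factor.
Grim-trigger IC: 19/(1−p) ≥ 29 + 18p/(1−p) ⇒ p ≥ (29−19)/(29−18) = 10/11.

10/11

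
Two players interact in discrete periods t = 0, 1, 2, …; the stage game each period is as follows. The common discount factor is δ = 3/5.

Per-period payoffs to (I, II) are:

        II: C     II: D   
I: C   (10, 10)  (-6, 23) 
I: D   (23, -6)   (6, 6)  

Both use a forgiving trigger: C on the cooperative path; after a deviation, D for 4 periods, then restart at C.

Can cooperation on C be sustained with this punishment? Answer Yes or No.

No

Comparing payoff streams over the 5 periods until play realigns: cooperate → 10(1+δ+…+δ^4); deviate → 23 + 6(δ+…+δ^4).
Cooperation is sustained iff (10−6)(δ+…+δ^4) ≥ 23−10.
δ+…+δ^4 = 3/5·(1−(3/5)^4)/(1−3/5) = 1.3056, and (23−10)/(10−6) = 3.2500.
1.3056 < 3.2500, so cooperation is not sustainable.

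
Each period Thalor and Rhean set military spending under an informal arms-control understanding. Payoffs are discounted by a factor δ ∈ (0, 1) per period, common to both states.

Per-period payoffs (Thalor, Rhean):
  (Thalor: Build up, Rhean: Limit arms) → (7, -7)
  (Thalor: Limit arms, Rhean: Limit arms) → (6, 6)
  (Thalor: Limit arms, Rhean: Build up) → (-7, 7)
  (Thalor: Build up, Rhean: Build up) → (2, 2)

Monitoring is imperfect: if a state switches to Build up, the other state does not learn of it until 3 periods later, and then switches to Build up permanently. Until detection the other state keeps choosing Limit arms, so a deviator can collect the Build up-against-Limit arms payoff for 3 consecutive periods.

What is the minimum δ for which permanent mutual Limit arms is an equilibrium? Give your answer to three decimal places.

A deviator earns 7 for 3 periods, then 2 forever; cooperating earns 6 forever. Multiplying the IC by (1−δ):
6 ≥ 7(1−δ^3) + 2δ^3, so 5·δ^3 ≥ 1 and δ^3 ≥ 1/5.
δ ≥ (1/5)^(1/3) ≈ 0.585.

0.585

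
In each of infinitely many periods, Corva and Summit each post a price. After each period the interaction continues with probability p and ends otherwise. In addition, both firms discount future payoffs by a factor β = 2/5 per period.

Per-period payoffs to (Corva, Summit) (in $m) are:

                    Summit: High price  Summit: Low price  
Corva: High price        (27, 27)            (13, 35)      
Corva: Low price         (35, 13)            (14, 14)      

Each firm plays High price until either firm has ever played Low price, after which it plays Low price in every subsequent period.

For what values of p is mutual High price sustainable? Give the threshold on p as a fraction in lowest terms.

With continuation probability p and discount β, the effective per-period discount factor is βp.
Grim-trigger IC: βp ≥ (35−27)/(35−14) = 8/21.
So p ≥ (8/21)/(2/5) = 20/21.

20/21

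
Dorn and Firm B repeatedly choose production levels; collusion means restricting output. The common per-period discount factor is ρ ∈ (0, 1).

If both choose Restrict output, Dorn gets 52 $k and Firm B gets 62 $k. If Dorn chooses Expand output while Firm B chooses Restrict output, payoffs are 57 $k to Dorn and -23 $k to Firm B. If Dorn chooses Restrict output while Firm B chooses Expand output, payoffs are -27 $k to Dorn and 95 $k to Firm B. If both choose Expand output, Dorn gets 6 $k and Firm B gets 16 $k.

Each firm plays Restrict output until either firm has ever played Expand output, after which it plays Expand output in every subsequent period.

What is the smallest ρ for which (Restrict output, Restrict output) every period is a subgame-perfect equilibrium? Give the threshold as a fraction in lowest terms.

33/79

Dorn: cooperation gives 52 each period; deviation gives 57 once then 6 forever.
  52/(1−ρ) ≥ 57 + 6ρ/(1−ρ) ⇒ ρ ≥ 5/51.
Firm B: cooperation gives 62 each period; deviation gives 95 once then 16 forever.
  ρ ≥ 33/79.
Both must hold, so the binding constraint is Firm B's: ρ ≥ 33/79.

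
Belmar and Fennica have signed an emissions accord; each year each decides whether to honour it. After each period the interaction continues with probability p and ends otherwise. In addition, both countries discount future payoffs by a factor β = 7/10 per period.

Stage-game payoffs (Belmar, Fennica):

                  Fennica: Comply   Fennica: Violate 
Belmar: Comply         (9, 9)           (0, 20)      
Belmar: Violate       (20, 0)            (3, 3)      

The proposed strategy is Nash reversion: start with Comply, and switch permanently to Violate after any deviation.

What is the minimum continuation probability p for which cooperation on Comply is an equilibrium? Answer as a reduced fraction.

110/119

Expected continuation weight on next period's payoff is β·p = 7/10·p, which plays the role of the discount factor.
Cooperation requires 7/10·p ≥ (20−9)/(20−3) = 11/17, hence p ≥ 110/119.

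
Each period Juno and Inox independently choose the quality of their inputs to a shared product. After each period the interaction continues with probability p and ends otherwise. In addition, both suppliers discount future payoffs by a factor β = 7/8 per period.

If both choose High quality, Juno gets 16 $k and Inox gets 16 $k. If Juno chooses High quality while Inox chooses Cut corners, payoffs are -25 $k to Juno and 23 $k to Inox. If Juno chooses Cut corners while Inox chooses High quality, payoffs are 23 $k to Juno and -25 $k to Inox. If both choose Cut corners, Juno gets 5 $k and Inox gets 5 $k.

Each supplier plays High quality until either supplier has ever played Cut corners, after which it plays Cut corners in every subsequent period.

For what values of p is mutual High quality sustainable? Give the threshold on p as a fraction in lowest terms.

Expected continuation weight on next period's payoff is β·p = 7/8·p, which plays the role of the discount factor.
Cooperation requires 7/8·p ≥ (23−16)/(23−5) = 7/18, hence p ≥ 4/9.

4/9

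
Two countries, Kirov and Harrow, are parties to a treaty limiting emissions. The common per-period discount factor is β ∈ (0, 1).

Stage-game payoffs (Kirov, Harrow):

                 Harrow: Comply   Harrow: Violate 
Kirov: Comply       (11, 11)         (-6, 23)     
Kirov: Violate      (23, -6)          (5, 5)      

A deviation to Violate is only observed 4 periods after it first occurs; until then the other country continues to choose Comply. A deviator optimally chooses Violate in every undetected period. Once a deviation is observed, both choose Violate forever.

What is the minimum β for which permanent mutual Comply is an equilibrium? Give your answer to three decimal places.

0.904

A deviator earns 23 for 4 periods, then 5 forever; cooperating earns 11 forever. Multiplying the IC by (1−β):
11 ≥ 23(1−β^4) + 5β^4, so 18·β^4 ≥ 12 and β^4 ≥ 2/3.
β ≥ (2/3)^(1/4) ≈ 0.904.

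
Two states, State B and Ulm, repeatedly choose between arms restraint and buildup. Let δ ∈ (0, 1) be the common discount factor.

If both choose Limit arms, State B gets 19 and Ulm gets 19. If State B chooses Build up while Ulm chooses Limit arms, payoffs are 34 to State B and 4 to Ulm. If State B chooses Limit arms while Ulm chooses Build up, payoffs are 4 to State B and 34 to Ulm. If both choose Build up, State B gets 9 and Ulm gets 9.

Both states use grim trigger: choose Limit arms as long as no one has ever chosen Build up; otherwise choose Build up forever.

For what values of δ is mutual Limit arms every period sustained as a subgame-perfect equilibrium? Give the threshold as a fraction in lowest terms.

3/5

19/(1−δ) ≥ 34 + 9δ/(1−δ)
19 ≥ 34 − 25δ
δ ≥ 15/25 = 3/5.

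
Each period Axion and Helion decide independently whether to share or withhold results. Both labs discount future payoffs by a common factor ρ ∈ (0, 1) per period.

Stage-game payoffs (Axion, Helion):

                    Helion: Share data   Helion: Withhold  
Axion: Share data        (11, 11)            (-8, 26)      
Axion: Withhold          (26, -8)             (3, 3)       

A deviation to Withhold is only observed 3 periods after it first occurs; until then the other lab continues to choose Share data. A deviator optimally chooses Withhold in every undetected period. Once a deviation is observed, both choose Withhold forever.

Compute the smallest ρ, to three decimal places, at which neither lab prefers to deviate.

The best deviation is to choose Withhold for all 3 undetected periods, earning 26 each, then 3 forever once detected.
Deviation value: 26(1−ρ^3)/(1−ρ) + 3ρ^3/(1−ρ); cooperation value: 11/(1−ρ).
IC: 11 ≥ 26(1−ρ^3) + 3ρ^3 = 26 − 23ρ^3.
So ρ^3 ≥ 15/23, giving ρ ≥ (15/23)^(1/3) ≈ 0.867.

0.867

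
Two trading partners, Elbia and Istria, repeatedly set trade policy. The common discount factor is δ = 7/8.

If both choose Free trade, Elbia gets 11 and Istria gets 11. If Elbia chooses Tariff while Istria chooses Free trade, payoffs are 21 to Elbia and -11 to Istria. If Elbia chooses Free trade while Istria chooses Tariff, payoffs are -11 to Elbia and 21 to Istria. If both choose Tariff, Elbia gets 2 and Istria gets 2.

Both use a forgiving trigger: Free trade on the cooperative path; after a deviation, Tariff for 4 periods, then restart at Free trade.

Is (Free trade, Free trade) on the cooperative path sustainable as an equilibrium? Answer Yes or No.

IC: δ+…+δ^4 ≥ (21−11)/(11−2) = 10/9.
At δ = 7/8: partial sum = 2.8967 ≥ 1.1111. Cooperation sustainable.

Yes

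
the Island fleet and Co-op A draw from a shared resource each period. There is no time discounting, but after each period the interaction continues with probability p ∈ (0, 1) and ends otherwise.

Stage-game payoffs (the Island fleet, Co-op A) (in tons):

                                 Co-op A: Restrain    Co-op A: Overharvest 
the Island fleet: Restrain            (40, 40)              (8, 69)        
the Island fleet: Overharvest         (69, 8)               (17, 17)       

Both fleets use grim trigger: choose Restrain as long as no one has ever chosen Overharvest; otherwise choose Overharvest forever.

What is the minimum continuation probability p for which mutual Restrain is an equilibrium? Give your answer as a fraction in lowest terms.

Expected cooperation value is 40 + p·40 + p²·40 + … = 40/(1−p); deviation gives 69 + p·17/(1−p).
40 ≥ 69(1−p) + 17p ⇒ 52p ≥ 29 ⇒ p ≥ 29/52.

29/52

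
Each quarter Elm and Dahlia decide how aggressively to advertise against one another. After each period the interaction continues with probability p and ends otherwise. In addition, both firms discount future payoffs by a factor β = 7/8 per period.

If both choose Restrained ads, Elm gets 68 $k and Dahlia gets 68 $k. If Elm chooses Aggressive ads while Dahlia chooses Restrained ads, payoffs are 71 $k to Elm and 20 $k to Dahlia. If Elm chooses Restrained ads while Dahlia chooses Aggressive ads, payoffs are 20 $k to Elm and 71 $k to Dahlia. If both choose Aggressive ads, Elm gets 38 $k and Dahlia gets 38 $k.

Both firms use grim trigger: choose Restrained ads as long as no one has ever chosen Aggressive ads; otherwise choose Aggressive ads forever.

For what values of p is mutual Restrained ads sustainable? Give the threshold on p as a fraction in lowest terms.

Expected continuation weight on next period's payoff is β·p = 7/8·p, which plays the role of the discount factor.
Cooperation requires 7/8·p ≥ (71−68)/(71−38) = 1/11, hence p ≥ 8/77.

8/77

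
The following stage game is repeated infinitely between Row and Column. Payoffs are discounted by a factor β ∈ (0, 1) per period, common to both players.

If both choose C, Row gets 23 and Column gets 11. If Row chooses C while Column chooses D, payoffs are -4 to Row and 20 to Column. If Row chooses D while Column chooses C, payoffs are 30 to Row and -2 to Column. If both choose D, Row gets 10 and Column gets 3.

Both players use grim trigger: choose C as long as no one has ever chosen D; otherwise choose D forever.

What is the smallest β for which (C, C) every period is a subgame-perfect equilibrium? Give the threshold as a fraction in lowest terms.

9/17

Row's threshold: (30−23)/(30−10) = 7/20.
Column's threshold: (20−11)/(20−3) = 9/17.
7/20 < 9/17, so Column binds and β* = 9/17.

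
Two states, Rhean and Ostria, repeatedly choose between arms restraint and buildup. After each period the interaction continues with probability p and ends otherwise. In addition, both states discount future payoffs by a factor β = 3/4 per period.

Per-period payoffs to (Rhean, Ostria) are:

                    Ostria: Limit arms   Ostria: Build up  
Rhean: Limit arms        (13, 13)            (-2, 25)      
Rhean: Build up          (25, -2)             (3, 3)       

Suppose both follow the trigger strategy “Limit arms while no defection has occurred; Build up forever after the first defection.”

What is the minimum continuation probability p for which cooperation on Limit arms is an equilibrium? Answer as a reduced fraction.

8/11

With continuation probability p and discount β, the effective per-period discount factor is βp.
Grim-trigger IC: βp ≥ (25−13)/(25−3) = 6/11.
So p ≥ (6/11)/(3/4) = 8/11.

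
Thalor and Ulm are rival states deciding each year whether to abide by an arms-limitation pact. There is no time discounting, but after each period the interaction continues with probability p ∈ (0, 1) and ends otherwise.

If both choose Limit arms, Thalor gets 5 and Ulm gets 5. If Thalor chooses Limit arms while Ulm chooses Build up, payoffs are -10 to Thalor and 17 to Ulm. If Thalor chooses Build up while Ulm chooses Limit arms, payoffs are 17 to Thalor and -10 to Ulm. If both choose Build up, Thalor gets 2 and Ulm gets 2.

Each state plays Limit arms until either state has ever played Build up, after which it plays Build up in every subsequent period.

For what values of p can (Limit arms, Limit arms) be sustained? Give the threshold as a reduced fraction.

4/5

Expected cooperation value is 5 + p·5 + p²·5 + … = 5/(1−p); deviation gives 17 + p·2/(1−p).
5 ≥ 17(1−p) + 2p ⇒ 15p ≥ 12 ⇒ p ≥ 12/15 = 4/5.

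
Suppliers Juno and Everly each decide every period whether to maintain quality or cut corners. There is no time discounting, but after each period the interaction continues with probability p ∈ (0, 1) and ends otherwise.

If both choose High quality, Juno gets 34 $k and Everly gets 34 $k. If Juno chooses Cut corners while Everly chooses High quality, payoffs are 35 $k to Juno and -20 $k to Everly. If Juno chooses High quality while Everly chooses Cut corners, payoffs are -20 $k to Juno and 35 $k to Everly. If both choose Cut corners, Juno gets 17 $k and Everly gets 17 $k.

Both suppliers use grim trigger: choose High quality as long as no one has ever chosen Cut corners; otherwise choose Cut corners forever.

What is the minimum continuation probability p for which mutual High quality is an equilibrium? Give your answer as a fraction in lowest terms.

With no time discounting, the continuation probability p plays the role of the discount factor.
Grim-trigger IC: 34/(1−p) ≥ 35 + 17p/(1−p) ⇒ p ≥ (35−34)/(35−17) = 1/18.

1/18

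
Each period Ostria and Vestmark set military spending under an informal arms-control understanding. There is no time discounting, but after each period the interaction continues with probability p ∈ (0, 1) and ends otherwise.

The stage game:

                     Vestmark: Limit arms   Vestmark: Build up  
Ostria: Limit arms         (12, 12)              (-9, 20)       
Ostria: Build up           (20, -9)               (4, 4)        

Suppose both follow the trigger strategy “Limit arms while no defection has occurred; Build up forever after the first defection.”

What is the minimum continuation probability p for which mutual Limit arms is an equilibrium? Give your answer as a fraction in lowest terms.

1/2

Expected cooperation value is 12 + p·12 + p²·12 + … = 12/(1−p); deviation gives 20 + p·4/(1−p).
12 ≥ 20(1−p) + 4p ⇒ 16p ≥ 8 ⇒ p ≥ 8/16 = 1/2.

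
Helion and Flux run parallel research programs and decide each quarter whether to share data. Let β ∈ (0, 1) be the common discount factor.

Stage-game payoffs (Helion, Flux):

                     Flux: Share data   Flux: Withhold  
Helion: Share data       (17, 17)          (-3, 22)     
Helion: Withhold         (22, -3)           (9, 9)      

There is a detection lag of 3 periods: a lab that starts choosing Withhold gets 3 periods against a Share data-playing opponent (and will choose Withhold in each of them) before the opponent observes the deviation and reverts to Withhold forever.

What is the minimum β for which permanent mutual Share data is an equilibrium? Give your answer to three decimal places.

A deviator earns 22 for 3 periods, then 9 forever; cooperating earns 17 forever. Multiplying the IC by (1−β):
17 ≥ 22(1−β^3) + 9β^3, so 13·β^3 ≥ 5 and β^3 ≥ 5/13.
β ≥ (5/13)^(1/3) ≈ 0.727.

0.727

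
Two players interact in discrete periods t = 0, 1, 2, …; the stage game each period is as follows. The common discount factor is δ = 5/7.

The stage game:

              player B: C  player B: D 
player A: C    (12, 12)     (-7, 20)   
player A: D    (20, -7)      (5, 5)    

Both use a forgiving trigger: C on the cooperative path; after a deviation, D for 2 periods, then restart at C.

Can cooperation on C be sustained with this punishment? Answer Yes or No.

Yes

A one-shot deviation gives 20 now, then 5 for 2 periods, then back to 12.
Gain from deviating: (20−12) today; loss: (12−5) in each of the next 2 periods.
No-deviation condition: (12−5)(δ+…+δ^2) ≥ 20−12, i.e. δ+…+δ^2 ≥ 8/7.
At δ = 5/7: δ+…+δ^2 = 1.2245 ≥ 1.1429.
So cooperation is sustainable.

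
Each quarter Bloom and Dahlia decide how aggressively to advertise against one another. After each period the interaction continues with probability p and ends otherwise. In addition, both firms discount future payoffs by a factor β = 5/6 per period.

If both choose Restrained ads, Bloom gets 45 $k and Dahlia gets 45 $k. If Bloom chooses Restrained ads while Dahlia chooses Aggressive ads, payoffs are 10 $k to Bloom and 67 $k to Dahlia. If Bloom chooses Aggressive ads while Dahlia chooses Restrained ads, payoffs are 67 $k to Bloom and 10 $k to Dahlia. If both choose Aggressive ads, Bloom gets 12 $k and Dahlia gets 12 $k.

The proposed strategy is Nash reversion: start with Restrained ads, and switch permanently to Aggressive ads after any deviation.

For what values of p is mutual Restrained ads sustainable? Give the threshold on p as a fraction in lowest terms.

With continuation probability p and discount β, the effective per-period discount factor is βp.
Grim-trigger IC: βp ≥ (67−45)/(67−12) = 2/5.
So p ≥ (2/5)/(5/6) = 12/25.

12/25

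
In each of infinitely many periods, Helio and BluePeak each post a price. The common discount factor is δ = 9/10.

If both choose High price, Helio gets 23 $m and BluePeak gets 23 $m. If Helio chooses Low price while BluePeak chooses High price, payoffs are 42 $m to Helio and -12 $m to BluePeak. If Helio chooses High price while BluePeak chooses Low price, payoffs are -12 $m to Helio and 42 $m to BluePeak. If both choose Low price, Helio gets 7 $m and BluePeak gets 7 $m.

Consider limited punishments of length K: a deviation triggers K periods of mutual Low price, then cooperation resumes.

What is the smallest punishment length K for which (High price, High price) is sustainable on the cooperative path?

2

Need Σ_{k=1}^{K} δ^k ≥ (42−23)/(23−7) = 1.1875 at δ = 9/10.
At K = 1 the sum is 0.9000 < 1.1875; at K = 2 it is 1.7100 ≥ 1.1875.
So the minimum punishment length is K = 2.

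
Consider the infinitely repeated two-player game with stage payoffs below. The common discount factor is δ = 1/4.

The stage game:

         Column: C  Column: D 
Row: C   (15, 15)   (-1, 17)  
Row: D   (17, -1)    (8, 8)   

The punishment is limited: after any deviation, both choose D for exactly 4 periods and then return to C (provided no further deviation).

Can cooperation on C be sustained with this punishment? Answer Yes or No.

Comparing payoff streams over the 5 periods until play realigns: cooperate → 15(1+δ+…+δ^4); deviate → 17 + 8(δ+…+δ^4).
Cooperation is sustained iff (15−8)(δ+…+δ^4) ≥ 17−15.
δ+…+δ^4 = 1/4·(1−(1/4)^4)/(1−1/4) = 0.3320, and (17−15)/(15−8) = 0.2857.
0.3320 ≥ 0.2857, so cooperation is sustainable.

Yes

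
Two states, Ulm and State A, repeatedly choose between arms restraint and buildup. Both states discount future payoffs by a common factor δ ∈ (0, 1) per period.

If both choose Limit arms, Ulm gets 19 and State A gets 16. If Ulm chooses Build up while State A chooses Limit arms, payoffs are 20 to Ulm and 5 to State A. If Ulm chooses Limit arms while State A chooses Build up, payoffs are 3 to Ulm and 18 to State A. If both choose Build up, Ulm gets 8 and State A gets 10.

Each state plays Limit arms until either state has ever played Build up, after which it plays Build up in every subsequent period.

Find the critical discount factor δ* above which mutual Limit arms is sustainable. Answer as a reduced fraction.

1/4

Ulm: cooperation gives 19 each period; deviation gives 20 once then 8 forever.
  19/(1−δ) ≥ 20 + 8δ/(1−δ) ⇒ δ ≥ 1/12.
State A: cooperation gives 16 each period; deviation gives 18 once then 10 forever.
  δ ≥ 2/8 = 1/4.
Both must hold, so the binding constraint is State A's: δ ≥ 1/4.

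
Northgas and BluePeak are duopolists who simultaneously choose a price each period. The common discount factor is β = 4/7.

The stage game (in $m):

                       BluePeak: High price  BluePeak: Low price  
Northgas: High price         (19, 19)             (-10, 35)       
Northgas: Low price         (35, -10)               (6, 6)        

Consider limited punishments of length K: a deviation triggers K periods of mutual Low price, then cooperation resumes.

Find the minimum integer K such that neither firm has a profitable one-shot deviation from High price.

IC: β(1−β^K)/(1−β) ≥ (35−19)/(19−6) = 16/13.
With β = 4/7: need 1 − β^K ≥ 16/13·(1−4/7)/(4/7), i.e. β^K ≤ 0.0769.
Since (4/7)^4 = 0.1066 and (4/7)^5 = 0.0609, the smallest such K is 5.

5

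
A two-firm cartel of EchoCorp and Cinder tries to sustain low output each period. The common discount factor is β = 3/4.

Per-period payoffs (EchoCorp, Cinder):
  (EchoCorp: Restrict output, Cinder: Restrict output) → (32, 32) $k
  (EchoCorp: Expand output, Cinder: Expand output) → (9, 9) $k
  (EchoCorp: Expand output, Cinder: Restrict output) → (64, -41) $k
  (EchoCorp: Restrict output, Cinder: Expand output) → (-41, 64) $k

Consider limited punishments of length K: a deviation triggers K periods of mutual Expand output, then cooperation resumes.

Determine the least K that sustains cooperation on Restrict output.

3

No profitable deviation requires (32−9)(β+…+β^K) ≥ 64−32, i.e. β+…+β^K ≥ 32/23 ≈ 1.3913.
With β = 3/4, the partial sums are K=1: 0.7500, K=2: 1.3125, K=3: 1.7344.
K = 3 is the first length at which the sum reaches 1.3913.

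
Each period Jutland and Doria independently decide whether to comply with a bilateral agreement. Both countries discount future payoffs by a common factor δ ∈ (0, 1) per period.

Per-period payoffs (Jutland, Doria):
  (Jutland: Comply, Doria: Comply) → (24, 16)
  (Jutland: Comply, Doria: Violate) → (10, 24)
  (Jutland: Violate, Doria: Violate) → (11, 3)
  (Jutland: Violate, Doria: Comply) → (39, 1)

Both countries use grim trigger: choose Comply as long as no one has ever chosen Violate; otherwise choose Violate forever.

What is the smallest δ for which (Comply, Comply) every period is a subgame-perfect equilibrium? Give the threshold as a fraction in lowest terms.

For Jutland: deviation gain 39−24 = 15, per-period punishment loss 24−11 = 13. IC gives δ ≥ 15/28.
For Doria: gain 8, loss 13 per period, so δ ≥ 8/21.
The tighter constraint is Jutland's, so cooperation needs δ ≥ 15/28.

15/28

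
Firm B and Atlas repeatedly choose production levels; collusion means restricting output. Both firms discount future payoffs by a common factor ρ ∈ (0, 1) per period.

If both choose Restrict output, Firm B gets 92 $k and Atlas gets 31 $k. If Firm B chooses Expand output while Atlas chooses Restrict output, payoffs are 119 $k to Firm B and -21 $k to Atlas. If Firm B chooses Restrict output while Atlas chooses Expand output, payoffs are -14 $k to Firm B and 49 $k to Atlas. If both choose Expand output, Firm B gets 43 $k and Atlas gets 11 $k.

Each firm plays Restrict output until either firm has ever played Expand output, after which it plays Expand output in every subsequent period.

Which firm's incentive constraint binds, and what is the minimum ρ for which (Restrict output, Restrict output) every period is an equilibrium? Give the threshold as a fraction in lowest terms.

Atlas; ρ ≥ 9/19

For Firm B: deviation gain 119−92 = 27, per-period punishment loss 92−43 = 49. IC gives ρ ≥ 27/76.
For Atlas: gain 18, loss 20 per period, so ρ ≥ 18/38 = 9/19.
The tighter constraint is Atlas's, so cooperation needs ρ ≥ 9/19.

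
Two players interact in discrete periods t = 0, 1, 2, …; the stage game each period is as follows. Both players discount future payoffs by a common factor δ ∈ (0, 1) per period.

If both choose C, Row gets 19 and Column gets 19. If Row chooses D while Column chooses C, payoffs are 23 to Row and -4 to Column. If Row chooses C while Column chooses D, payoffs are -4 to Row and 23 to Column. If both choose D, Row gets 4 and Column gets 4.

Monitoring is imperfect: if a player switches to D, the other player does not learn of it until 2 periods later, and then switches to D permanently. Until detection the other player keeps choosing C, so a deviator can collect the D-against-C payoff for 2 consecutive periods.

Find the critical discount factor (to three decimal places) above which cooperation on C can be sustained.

0.459

A deviator earns 23 for 2 periods, then 4 forever; cooperating earns 19 forever. Multiplying the IC by (1−δ):
19 ≥ 23(1−δ^2) + 4δ^2, so 19·δ^2 ≥ 4 and δ^2 ≥ 4/19.
δ ≥ (4/19)^(1/2) ≈ 0.459.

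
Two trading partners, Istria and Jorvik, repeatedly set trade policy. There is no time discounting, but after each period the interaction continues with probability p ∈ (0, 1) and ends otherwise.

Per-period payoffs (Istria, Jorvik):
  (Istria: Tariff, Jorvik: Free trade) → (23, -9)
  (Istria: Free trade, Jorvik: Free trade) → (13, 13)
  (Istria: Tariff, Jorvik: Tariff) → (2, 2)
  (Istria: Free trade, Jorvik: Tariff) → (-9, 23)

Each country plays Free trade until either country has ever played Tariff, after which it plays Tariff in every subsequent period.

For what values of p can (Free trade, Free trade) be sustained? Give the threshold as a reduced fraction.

10/21

Expected cooperation value is 13 + p·13 + p²·13 + … = 13/(1−p); deviation gives 23 + p·2/(1−p).
13 ≥ 23(1−p) + 2p ⇒ 21p ≥ 10 ⇒ p ≥ 10/21.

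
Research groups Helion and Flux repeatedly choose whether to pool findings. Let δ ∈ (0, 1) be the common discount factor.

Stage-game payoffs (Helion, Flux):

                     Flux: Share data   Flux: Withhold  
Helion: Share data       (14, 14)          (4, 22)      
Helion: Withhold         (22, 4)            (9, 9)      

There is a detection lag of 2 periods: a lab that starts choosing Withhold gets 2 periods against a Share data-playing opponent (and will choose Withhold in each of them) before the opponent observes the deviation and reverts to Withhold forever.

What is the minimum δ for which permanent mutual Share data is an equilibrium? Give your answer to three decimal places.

A deviator earns 22 for 2 periods, then 9 forever; cooperating earns 14 forever. Multiplying the IC by (1−δ):
14 ≥ 22(1−δ^2) + 9δ^2, so 13·δ^2 ≥ 8 and δ^2 ≥ 8/13.
δ ≥ (8/13)^(1/2) ≈ 0.784.

0.784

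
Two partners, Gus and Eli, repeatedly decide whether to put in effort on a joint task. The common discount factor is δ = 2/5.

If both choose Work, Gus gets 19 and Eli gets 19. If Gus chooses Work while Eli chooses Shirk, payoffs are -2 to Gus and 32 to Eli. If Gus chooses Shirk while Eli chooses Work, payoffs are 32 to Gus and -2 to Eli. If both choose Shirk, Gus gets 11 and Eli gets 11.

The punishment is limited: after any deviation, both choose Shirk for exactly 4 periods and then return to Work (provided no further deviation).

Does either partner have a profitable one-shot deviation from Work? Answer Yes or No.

Yes

IC: δ+…+δ^4 ≥ (32−19)/(19−11) = 13/8.
At δ = 2/5: partial sum = 0.6496 < 1.6250. Cooperation not sustainable.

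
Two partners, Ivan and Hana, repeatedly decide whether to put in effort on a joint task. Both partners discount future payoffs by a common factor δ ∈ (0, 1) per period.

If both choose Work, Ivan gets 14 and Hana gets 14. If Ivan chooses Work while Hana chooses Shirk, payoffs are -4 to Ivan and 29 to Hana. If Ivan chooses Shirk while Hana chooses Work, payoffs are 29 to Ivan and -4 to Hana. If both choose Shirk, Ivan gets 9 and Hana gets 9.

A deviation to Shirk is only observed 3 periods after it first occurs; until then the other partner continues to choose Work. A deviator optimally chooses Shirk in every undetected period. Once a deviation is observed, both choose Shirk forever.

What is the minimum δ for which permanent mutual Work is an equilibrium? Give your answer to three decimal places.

A deviator earns 29 for 3 periods, then 9 forever; cooperating earns 14 forever. Multiplying the IC by (1−δ):
14 ≥ 29(1−δ^3) + 9δ^3, so 20·δ^3 ≥ 15 and δ^3 ≥ 3/4.
δ ≥ (3/4)^(1/3) ≈ 0.909.

0.909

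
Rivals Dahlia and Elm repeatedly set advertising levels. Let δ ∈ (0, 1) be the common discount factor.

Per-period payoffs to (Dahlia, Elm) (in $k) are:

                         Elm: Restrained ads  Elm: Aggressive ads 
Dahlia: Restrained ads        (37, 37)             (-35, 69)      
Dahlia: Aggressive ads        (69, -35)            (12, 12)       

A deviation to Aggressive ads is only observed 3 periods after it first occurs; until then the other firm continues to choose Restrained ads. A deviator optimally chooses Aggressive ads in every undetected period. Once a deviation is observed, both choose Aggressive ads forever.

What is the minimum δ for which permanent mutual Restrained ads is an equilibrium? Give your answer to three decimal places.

0.825

Deviating for the 3 undetected periods gains 69−37 = 32 per period over cooperation, then loses 37−12 = 25 per period forever once punishment starts.
Gain: 32(1 + δ + … + δ^2); loss: 25·δ^3/(1−δ).
No profitable deviation ⇔ 32(1−δ^3) ≤ 25·δ^3, i.e. δ^3 ≥ 32/(32+25) = 32/57.
Hence δ ≥ (32/57)^(1/3) ≈ 0.825.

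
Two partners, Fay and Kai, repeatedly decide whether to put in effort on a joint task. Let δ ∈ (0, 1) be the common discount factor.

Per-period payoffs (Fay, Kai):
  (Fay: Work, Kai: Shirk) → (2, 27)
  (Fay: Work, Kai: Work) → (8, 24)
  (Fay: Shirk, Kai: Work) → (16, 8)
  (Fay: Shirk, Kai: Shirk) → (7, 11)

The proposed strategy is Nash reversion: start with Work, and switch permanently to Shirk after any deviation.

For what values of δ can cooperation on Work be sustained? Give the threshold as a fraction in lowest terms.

8/9

Fay: cooperation gives 8 each period; deviation gives 16 once then 7 forever.
  8/(1−δ) ≥ 16 + 7δ/(1−δ) ⇒ δ ≥ 8/9.
Kai: cooperation gives 24 each period; deviation gives 27 once then 11 forever.
  δ ≥ 3/16.
Both must hold, so the binding constraint is Fay's: δ ≥ 8/9.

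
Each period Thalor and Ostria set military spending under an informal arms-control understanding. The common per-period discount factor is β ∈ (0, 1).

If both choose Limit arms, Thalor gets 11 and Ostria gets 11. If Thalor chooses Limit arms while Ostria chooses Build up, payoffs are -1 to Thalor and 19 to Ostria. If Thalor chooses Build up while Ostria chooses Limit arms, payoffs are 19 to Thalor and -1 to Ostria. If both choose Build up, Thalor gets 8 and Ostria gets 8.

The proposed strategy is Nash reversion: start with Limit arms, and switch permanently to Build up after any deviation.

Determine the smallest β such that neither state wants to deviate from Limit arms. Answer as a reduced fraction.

Cooperation forever yields 11 each period: 11/(1−β).
Deviating yields 19 once, then 8 forever: 19 + 8β/(1−β).
No profitable deviation requires 11/(1−β) ≥ 19 + 8β/(1−β).
Multiplying by (1−β): 11 ≥ 19(1−β) + 8β = 19 − 11β.
So 11β ≥ 8, i.e. β ≥ 8/11.

8/11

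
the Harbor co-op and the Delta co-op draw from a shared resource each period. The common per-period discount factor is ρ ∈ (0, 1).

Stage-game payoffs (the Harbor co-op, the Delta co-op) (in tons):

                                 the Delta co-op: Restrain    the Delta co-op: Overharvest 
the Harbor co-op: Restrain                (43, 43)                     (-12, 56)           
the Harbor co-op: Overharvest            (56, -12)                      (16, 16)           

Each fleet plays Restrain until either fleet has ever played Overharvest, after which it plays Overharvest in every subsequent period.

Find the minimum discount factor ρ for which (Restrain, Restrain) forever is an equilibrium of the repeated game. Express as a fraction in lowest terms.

13/40

Cooperation forever yields 43 each period: 43/(1−ρ).
Deviating yields 56 once, then 16 forever: 56 + 16ρ/(1−ρ).
No profitable deviation requires 43/(1−ρ) ≥ 56 + 16ρ/(1−ρ).
Multiplying by (1−ρ): 43 ≥ 56(1−ρ) + 16ρ = 56 − 40ρ.
So 40ρ ≥ 13, i.e. ρ ≥ 13/40.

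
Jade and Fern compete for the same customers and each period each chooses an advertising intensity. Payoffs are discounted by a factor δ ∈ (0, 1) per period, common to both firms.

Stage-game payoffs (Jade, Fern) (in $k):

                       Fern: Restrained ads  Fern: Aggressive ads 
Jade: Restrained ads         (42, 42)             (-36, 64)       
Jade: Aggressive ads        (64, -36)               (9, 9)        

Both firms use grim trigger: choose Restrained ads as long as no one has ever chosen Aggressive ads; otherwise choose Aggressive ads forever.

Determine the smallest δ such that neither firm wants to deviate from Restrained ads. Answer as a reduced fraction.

One-period gain from deviating is 64 − 42 = 22. The loss is 42 − 9 = 33 in every subsequent period, with present value 33·δ/(1−δ).
Deviation is unprofitable when 33·δ/(1−δ) ≥ 22, i.e. δ/(1−δ) ≥ 2/3.
Equivalently δ ≥ 22/(22+33) = 2/5.

2/5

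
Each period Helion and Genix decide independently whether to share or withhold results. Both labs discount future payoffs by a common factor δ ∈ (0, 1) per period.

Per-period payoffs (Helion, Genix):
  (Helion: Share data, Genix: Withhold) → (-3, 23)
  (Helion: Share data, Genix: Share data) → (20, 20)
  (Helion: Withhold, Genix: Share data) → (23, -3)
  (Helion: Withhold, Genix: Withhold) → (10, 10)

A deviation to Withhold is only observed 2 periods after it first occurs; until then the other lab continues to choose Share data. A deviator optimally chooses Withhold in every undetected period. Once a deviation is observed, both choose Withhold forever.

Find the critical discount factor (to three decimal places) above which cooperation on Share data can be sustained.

A deviator earns 23 for 2 periods, then 10 forever; cooperating earns 20 forever. Multiplying the IC by (1−δ):
20 ≥ 23(1−δ^2) + 10δ^2, so 13·δ^2 ≥ 3 and δ^2 ≥ 3/13.
δ ≥ (3/13)^(1/2) ≈ 0.480.

0.480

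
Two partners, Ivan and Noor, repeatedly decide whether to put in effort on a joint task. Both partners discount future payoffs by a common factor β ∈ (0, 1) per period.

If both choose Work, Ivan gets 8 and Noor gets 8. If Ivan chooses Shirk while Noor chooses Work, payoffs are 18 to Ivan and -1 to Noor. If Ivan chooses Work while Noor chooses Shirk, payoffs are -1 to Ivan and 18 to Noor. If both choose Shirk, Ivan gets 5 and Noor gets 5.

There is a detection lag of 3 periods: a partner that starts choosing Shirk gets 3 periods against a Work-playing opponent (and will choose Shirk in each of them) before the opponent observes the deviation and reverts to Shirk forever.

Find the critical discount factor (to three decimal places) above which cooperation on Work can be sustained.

0.916

Deviating for the 3 undetected periods gains 18−8 = 10 per period over cooperation, then loses 8−5 = 3 per period forever once punishment starts.
Gain: 10(1 + β + … + β^2); loss: 3·β^3/(1−β).
No profitable deviation ⇔ 10(1−β^3) ≤ 3·β^3, i.e. β^3 ≥ 10/(10+3) = 10/13.
Hence β ≥ (10/13)^(1/3) ≈ 0.916.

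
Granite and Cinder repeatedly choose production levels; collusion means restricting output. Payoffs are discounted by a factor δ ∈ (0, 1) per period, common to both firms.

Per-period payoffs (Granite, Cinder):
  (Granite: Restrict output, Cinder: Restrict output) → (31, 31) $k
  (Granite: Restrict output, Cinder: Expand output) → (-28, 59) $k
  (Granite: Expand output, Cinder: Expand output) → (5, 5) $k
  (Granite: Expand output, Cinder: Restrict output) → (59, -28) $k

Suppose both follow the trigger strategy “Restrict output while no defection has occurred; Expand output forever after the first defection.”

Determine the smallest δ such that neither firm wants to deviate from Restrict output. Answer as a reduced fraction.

31/(1−δ) ≥ 59 + 5δ/(1−δ)
31 ≥ 59 − 54δ
δ ≥ 28/54 = 14/27.

14/27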